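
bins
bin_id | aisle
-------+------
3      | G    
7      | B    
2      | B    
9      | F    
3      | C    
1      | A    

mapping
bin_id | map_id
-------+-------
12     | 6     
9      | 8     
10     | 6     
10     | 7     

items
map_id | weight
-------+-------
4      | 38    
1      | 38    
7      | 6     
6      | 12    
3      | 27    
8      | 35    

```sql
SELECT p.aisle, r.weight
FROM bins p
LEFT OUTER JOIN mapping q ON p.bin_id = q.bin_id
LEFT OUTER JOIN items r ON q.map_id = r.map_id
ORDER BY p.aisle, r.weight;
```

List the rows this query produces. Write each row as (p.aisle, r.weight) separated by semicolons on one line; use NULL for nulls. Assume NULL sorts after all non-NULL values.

Joins associate left-to-right: bins LEFT JOIN mapping on bin_id gives 6 intermediate row(s).
Then LEFT JOIN `items r` on map_id: each of those 6 rows is kept; rows whose q.map_id has no match in r get NULL for r's columns.

(A, NULL); (B, NULL); (B, NULL); (C, NULL); (F, 35); (G, NULL)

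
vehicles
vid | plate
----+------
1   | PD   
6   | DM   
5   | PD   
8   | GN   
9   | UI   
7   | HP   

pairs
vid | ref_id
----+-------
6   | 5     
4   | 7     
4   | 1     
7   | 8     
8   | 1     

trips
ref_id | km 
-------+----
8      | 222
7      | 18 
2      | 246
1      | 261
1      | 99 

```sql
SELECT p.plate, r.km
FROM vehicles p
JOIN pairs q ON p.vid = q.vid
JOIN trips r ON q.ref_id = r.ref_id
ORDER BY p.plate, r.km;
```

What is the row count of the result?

3

Step 1 — p INNER JOIN q on vid → 3 row(s).
Then INNER JOIN `trips r` on ref_id: keep only rows whose q.ref_id appears in r.
Result: 3 row(s).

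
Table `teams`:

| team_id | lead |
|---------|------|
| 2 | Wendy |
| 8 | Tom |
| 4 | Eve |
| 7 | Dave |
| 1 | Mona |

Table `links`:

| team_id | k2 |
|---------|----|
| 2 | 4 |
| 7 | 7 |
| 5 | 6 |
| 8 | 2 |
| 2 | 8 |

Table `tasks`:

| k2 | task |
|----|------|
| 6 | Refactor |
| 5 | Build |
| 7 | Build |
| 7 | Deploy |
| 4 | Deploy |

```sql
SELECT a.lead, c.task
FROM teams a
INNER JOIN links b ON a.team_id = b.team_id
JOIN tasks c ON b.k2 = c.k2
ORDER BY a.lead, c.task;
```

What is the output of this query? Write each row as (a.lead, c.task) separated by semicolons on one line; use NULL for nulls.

Joins associate left-to-right: teams INNER JOIN links on team_id gives 4 intermediate row(s).
Then INNER JOIN `tasks c` on k2: keep only rows whose b.k2 appears in c.

(Dave, Build); (Dave, Deploy); (Wendy, Deploy)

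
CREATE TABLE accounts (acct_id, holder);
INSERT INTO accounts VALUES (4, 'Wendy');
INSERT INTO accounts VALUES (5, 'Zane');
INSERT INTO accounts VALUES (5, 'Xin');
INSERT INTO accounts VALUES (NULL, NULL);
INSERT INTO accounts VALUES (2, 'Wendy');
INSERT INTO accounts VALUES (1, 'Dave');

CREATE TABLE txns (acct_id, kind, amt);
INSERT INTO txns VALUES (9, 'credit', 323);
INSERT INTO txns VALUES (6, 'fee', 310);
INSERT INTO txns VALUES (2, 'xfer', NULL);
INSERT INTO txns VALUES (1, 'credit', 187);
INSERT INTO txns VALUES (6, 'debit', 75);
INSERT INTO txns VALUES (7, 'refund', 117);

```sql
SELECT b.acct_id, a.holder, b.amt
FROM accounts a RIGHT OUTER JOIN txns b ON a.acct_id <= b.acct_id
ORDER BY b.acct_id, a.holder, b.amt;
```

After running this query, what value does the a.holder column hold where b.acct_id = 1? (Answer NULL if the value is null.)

Dave

RIGHT JOIN keeps every row from `txns`; unmatched rows get NULL for `accounts`'s columns.
Matching on a.acct_id <= b.acct_id. A NULL in a compared column never satisfies the condition.
- acct_id=4: 4 matching b row(s), so 4 row(s) emitted.
- acct_id=5: 4 matching b row(s), so 4 row(s) emitted.
- acct_id=5: 4 matching b row(s), so 4 row(s) emitted.
- acct_id=NULL: no matching b row.
- acct_id=2: 5 matching b row(s), so 5 row(s) emitted.
- acct_id=1: 6 matching b row(s), so 6 row(s) emitted.
- every b row matched at least one a row.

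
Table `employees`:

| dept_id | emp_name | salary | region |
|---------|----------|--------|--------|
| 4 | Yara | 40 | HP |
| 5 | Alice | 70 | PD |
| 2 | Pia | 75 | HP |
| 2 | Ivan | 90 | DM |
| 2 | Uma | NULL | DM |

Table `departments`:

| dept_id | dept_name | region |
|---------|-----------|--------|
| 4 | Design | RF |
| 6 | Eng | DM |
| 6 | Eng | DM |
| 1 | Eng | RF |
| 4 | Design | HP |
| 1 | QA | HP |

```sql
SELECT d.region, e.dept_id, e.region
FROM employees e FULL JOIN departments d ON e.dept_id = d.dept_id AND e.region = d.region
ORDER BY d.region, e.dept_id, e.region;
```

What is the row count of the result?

FULL OUTER JOIN keeps every row from both sides; unmatched rows get NULL for the other side's columns.
Matching on e.dept_id = d.dept_id AND e.region = d.region.
Matched pairs: 1; unmatched e rows kept: 4; unmatched d rows kept: 5.
Total: 1 matched + 9 padded = 10 rows.

10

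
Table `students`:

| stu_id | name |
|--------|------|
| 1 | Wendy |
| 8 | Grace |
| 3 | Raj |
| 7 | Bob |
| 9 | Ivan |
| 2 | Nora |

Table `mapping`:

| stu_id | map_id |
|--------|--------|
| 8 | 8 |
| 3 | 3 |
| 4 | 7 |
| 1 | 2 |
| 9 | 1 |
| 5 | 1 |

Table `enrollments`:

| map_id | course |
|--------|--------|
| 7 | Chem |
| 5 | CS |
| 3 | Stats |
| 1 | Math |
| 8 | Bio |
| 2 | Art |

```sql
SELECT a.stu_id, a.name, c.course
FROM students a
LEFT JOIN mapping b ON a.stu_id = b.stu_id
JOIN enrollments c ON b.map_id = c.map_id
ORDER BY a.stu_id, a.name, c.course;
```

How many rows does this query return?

4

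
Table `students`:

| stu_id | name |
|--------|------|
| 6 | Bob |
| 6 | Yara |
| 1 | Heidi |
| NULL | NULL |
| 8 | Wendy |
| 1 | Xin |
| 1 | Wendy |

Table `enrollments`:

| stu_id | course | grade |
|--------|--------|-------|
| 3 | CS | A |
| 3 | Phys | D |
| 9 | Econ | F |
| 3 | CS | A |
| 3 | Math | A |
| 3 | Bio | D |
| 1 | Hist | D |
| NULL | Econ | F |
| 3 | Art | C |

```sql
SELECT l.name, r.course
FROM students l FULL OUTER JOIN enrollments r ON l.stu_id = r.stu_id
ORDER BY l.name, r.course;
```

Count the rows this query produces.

FULL OUTER JOIN keeps every row from both sides; unmatched rows get NULL for the other side's columns.
Matching on l.stu_id = r.stu_id. A NULL in a compared column never satisfies the condition.
- l (stu_id=6) has no partner → padded with NULL.
- l (stu_id=6) has no partner → padded with NULL.
- l (stu_id=1) pairs with 1 row(s) of r.
- l (stu_id=NULL) has no partner → padded with NULL.
- l (stu_id=8) has no partner → padded with NULL.
- l (stu_id=1) pairs with 1 row(s) of r.
- l (stu_id=1) pairs with 1 row(s) of r.
- 8 r row(s) had no l match → kept, l columns NULL.
Total: 3 matched + 12 padded = 15 rows.

15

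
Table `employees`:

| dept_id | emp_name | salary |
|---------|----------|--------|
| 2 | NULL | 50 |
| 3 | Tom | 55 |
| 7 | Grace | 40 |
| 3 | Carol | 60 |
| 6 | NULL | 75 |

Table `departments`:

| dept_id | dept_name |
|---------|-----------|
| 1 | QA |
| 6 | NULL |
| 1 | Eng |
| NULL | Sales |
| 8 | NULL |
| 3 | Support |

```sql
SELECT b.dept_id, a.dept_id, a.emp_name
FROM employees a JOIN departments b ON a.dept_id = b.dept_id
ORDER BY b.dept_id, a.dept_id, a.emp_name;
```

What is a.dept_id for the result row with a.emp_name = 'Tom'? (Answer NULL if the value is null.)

3

INNER JOIN keeps only pairs where the ON condition holds.
Matching on a.dept_id = b.dept_id. A NULL in a compared column never satisfies the condition.
Matched pairs: 3.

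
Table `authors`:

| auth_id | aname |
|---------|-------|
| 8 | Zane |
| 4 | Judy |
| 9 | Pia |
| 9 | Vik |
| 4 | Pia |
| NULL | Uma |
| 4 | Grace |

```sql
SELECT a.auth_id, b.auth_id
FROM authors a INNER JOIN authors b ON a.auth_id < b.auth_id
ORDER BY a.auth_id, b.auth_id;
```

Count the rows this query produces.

INNER JOIN keeps only pairs where the ON condition holds.
Matching on a.auth_id < b.auth_id. A NULL in a compared column never satisfies the condition.
- a (auth_id=8) pairs with 2 row(s) of b.
- a (auth_id=4) pairs with 3 row(s) of b.
- a (auth_id=9) has no partner → excluded.
- a (auth_id=9) has no partner → excluded.
- a (auth_id=4) pairs with 3 row(s) of b.
- a (auth_id=NULL) has no partner → excluded.
- a (auth_id=4) pairs with 3 row(s) of b.
Total: 11 rows.

11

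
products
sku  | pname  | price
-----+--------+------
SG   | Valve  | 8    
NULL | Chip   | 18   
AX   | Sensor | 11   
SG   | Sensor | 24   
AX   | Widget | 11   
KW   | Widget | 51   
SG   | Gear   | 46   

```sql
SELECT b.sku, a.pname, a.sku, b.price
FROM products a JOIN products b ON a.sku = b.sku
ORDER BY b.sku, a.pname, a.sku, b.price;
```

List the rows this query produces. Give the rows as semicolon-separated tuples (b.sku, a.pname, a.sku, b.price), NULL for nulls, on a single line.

(AX, Sensor, AX, 11); (AX, Sensor, AX, 11); (AX, Widget, AX, 11); (AX, Widget, AX, 11); (KW, Widget, KW, 51); (SG, Gear, SG, 8); (SG, Gear, SG, 24); (SG, Gear, SG, 46); (SG, Sensor, SG, 8); (SG, Sensor, SG, 24); (SG, Sensor, SG, 46); (SG, Valve, SG, 8); (SG, Valve, SG, 24); (SG, Valve, SG, 46)

INNER JOIN keeps only pairs where the ON condition holds.
Matching on a.sku = b.sku. A NULL in a compared column never satisfies the condition.
- sku=SG: 3 matching b row(s), so 3 row(s) emitted.
- sku=NULL: no matching b row, dropped.
- sku=AX: 2 matching b row(s), so 2 row(s) emitted.
- sku=SG: 3 matching b row(s), so 3 row(s) emitted.
- sku=AX: 2 matching b row(s), so 2 row(s) emitted.
- sku=KW: 1 matching b row(s), so 1 row(s) emitted.
- sku=SG: 3 matching b row(s), so 3 row(s) emitted.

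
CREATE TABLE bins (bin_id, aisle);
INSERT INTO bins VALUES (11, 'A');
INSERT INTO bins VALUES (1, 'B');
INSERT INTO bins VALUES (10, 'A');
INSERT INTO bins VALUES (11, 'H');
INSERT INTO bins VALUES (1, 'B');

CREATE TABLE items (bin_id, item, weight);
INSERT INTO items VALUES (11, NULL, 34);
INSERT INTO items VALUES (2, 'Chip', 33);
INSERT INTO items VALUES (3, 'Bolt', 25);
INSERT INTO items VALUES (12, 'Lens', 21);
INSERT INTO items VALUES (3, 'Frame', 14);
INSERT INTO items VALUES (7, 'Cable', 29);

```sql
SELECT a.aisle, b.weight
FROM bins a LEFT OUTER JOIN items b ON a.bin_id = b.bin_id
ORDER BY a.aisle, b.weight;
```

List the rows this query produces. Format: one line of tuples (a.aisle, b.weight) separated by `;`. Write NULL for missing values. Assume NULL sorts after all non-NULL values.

(A, 34); (A, NULL); (B, NULL); (B, NULL); (H, 34)

LEFT JOIN keeps every row from `bins`; unmatched rows get NULL for `items`'s columns.
Matching on a.bin_id = b.bin_id.
Matched pairs: 2; unmatched a rows kept: 3.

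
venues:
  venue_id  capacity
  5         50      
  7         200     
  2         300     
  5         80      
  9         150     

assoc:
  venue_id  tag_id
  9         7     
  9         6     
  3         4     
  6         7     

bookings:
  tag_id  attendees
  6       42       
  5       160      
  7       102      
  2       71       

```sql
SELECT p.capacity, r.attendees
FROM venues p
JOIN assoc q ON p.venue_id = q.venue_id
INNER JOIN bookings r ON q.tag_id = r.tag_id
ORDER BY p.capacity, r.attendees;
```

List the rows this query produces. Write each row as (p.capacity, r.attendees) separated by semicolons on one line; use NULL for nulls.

Step 1 — p INNER JOIN q on venue_id → 2 row(s).
Then INNER JOIN `bookings r` on tag_id: keep only rows whose q.tag_id appears in r.

(150, 42); (150, 102)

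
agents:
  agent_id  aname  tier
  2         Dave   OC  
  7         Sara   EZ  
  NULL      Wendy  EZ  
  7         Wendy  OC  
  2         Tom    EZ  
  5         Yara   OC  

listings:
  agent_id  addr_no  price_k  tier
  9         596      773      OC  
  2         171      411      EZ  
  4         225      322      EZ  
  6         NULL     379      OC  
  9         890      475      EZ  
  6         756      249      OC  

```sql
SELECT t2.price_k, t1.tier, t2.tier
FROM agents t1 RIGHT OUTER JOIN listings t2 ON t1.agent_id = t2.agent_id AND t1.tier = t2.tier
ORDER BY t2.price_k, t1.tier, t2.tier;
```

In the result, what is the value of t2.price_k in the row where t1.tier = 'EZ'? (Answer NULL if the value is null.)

411

RIGHT JOIN keeps every row from `listings`; unmatched rows get NULL for `agents`'s columns.
Matching on t1.agent_id = t2.agent_id AND t1.tier = t2.tier. A NULL in a compared column never satisfies the condition.
- agent_id=2, tier=OC: no matching t2 row.
- agent_id=7, tier=EZ: no matching t2 row.
- agent_id=NULL, tier=EZ: no matching t2 row.
- agent_id=7, tier=OC: no matching t2 row.
- agent_id=2, tier=EZ: 1 matching t2 row(s), so 1 row(s) emitted.
- agent_id=5, tier=OC: no matching t2 row.
- 5 t2 row(s) had no t1 match → kept, t1 columns NULL.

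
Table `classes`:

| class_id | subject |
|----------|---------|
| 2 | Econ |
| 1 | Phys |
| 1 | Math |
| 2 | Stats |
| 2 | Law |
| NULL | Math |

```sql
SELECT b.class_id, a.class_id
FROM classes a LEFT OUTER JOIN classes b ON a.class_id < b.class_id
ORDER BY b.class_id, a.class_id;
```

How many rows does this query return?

LEFT JOIN keeps every row from `classes a`; unmatched rows get NULL for `classes b`'s columns.
Matching on a.class_id < b.class_id. A NULL in a compared column never satisfies the condition.
- a row (class_id=2): no match → kept, b columns NULL.
- a row (class_id=1): matches 3 b row(s) → 3 output row(s).
- a row (class_id=1): matches 3 b row(s) → 3 output row(s).
- a row (class_id=2): no match → kept, b columns NULL.
- a row (class_id=2): no match → kept, b columns NULL.
- a row (class_id=NULL): no match → kept, b columns NULL.
Total: 6 matched + 4 padded = 10 rows.

10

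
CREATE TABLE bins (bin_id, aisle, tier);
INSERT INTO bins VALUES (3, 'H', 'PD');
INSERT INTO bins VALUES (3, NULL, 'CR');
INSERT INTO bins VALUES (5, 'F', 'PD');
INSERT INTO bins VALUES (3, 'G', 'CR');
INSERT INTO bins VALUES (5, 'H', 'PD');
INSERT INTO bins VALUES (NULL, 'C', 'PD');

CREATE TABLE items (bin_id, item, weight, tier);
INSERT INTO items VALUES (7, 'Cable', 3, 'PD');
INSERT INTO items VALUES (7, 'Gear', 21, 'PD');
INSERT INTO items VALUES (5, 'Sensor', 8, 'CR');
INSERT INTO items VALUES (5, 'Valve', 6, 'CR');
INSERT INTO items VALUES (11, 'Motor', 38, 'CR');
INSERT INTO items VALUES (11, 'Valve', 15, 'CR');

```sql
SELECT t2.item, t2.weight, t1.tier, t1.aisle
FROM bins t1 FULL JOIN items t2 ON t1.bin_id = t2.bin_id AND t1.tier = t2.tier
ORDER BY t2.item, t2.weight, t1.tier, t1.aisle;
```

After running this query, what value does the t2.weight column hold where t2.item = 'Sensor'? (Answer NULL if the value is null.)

8

FULL OUTER JOIN keeps every row from both sides; unmatched rows get NULL for the other side's columns.
Matching on t1.bin_id = t2.bin_id AND t1.tier = t2.tier. A NULL in a compared column never satisfies the condition.
- t1 (bin_id=3, tier=PD) has no partner → padded with NULL.
- t1 (bin_id=3, tier=CR) has no partner → padded with NULL.
- t1 (bin_id=5, tier=PD) has no partner → padded with NULL.
- t1 (bin_id=3, tier=CR) has no partner → padded with NULL.
- t1 (bin_id=5, tier=PD) has no partner → padded with NULL.
- t1 (bin_id=NULL, tier=PD) has no partner → padded with NULL.
- plus 6 unmatched t2 row(s), each kept with NULL t1 columns.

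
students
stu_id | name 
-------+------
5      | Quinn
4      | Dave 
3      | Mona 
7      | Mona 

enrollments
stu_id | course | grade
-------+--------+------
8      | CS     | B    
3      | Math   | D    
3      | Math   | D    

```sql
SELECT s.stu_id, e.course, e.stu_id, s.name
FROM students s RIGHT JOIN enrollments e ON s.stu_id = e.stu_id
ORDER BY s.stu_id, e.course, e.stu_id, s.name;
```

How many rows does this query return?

RIGHT JOIN keeps every row from `enrollments`; unmatched rows get NULL for `students`'s columns.
Matching on s.stu_id = e.stu_id.
- s row (stu_id=5): no match.
- s row (stu_id=4): no match.
- s row (stu_id=3): matches 2 e row(s) → 2 output row(s).
- s row (stu_id=7): no match.
- 1 row(s) from e found no s partner → padded with NULL.
Total: 2 matched + 1 padded = 3 rows.

3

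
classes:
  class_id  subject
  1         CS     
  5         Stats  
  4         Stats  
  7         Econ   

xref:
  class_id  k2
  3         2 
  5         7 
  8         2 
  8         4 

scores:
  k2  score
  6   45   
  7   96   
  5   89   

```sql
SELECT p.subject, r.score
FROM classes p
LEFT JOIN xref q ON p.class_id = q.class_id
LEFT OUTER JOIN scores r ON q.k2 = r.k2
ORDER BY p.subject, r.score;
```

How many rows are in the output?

Joins associate left-to-right: classes LEFT JOIN xref on class_id gives 4 intermediate row(s).
Then LEFT JOIN `scores r` on k2: each of those 4 rows is kept; rows whose q.k2 has no match in r get NULL for r's columns.
Result: 4 row(s).

4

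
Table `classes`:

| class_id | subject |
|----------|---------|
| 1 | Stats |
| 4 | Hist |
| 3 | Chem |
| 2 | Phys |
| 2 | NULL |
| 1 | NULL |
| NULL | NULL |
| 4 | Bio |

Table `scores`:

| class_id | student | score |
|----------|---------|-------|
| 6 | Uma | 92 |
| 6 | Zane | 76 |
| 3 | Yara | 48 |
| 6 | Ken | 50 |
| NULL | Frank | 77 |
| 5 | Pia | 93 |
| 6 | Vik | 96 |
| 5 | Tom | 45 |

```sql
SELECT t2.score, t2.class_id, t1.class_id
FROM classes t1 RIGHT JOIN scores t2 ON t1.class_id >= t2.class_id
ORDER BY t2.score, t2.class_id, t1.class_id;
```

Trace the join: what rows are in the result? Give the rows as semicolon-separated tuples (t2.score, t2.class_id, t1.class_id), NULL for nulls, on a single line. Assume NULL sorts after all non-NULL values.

(45, 5, NULL); (48, 3, 3); (48, 3, 4); (48, 3, 4); (50, 6, NULL); (76, 6, NULL); (77, NULL, NULL); (92, 6, NULL); (93, 5, NULL); (96, 6, NULL)

RIGHT JOIN keeps every row from `scores`; unmatched rows get NULL for `classes`'s columns.
Matching on t1.class_id >= t2.class_id. A NULL in a compared column never satisfies the condition.
- t1 (class_id=1) has no partner in t2.
- t1 (class_id=4) pairs with 1 row(s) of t2.
- t1 (class_id=3) pairs with 1 row(s) of t2.
- t1 (class_id=2) has no partner in t2.
- t1 (class_id=2) has no partner in t2.
- t1 (class_id=1) has no partner in t2.
- t1 (class_id=NULL) has no partner in t2.
- t1 (class_id=4) pairs with 1 row(s) of t2.
- 7 t2 row(s) had no t1 match → kept, t1 columns NULL.
After projecting and ordering:
t2.score | t2.class_id | t1.class_id
45 | 5 | NULL
48 | 3 | 3
48 | 3 | 4
48 | 3 | 4
50 | 6 | NULL
76 | 6 | NULL
77 | NULL | NULL
92 | 6 | NULL
93 | 5 | NULL
96 | 6 | NULL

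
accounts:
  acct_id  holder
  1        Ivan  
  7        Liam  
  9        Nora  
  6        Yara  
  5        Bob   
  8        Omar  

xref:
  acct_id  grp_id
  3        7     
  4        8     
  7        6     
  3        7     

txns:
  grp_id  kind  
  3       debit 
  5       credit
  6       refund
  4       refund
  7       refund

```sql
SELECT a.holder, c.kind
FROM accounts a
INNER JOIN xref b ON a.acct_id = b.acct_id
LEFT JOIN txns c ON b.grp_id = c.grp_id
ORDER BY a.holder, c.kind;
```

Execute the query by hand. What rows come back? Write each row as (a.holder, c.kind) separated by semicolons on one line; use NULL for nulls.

Evaluate left to right. First `accounts a INNER JOIN xref b` on acct_id: 1 row(s).
Then LEFT JOIN `txns c` on grp_id: each of those 1 rows is kept; rows whose b.grp_id has no match in c get NULL for c's columns.

(Liam, refund)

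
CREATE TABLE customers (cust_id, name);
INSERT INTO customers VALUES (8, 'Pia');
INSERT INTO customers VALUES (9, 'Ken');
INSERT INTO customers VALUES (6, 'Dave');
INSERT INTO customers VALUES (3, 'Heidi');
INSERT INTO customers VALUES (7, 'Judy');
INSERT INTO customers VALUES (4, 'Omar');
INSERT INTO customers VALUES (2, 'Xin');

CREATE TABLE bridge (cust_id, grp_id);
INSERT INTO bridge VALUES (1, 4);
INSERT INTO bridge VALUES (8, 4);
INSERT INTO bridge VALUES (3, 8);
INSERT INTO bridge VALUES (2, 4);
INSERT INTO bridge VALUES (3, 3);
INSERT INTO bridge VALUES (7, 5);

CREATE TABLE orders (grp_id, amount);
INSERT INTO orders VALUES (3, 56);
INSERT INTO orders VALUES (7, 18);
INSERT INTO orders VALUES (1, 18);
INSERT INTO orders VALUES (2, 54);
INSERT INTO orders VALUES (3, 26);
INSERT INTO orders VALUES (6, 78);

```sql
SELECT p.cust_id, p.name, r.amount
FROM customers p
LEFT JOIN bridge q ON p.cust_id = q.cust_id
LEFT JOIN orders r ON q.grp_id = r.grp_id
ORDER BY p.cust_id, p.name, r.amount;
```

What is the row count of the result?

Evaluate left to right. First `customers p LEFT JOIN bridge q` on cust_id: 8 row(s).
Then LEFT JOIN `orders r` on grp_id: each of those 8 rows is kept; rows whose q.grp_id has no match in r get NULL for r's columns.
Result: 9 row(s).

9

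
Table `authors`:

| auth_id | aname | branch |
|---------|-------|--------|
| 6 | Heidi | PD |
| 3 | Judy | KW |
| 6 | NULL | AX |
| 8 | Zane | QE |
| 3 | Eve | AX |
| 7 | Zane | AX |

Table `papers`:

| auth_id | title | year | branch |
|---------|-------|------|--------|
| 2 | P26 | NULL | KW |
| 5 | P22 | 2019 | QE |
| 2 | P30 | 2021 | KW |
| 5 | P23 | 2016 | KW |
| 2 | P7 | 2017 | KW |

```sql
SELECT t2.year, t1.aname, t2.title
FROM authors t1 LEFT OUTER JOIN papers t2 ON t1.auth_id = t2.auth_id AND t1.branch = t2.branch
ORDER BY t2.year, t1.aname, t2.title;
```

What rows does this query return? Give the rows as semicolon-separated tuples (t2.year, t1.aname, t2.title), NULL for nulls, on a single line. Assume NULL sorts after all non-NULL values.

(NULL, Eve, NULL); (NULL, Heidi, NULL); (NULL, Judy, NULL); (NULL, Zane, NULL); (NULL, Zane, NULL); (NULL, NULL, NULL)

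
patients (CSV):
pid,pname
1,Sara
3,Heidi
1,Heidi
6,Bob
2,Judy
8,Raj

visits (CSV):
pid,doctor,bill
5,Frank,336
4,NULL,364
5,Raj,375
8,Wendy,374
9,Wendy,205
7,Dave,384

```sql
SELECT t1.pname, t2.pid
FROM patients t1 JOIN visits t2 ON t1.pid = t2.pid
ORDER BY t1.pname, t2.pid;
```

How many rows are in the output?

INNER JOIN keeps only pairs where the ON condition holds.
Matching on t1.pid = t2.pid.
- t1[0] pid=1 → no match; dropped.
- t1[1] pid=3 → no match; dropped.
- t1[2] pid=1 → no match; dropped.
- t1[3] pid=6 → no match; dropped.
- t1[4] pid=2 → no match; dropped.
- t1[5] pid=8 → 1 match(es) in t2 → 1 row(s).
Total: 1 rows.

1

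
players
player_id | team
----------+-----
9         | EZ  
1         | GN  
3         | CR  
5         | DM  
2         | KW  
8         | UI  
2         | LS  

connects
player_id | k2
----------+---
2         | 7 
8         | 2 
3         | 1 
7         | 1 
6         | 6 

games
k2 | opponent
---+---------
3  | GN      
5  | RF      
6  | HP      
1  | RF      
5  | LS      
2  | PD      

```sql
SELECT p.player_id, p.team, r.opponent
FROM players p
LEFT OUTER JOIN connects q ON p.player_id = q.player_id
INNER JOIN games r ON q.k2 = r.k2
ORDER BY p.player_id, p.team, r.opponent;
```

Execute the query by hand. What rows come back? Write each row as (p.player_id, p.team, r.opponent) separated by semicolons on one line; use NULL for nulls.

Joins associate left-to-right: players LEFT JOIN connects on player_id gives 7 intermediate row(s).
Then INNER JOIN `games r` on k2: keep only rows whose q.k2 appears in r.

(3, CR, RF); (8, UI, PD)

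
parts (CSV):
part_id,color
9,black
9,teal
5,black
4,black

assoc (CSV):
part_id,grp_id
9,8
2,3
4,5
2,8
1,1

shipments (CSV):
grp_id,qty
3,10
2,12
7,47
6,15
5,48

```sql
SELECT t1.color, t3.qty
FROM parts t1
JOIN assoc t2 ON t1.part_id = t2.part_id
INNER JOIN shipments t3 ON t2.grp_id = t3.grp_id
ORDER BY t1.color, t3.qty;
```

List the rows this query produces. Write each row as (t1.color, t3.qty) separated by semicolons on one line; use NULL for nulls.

(black, 48)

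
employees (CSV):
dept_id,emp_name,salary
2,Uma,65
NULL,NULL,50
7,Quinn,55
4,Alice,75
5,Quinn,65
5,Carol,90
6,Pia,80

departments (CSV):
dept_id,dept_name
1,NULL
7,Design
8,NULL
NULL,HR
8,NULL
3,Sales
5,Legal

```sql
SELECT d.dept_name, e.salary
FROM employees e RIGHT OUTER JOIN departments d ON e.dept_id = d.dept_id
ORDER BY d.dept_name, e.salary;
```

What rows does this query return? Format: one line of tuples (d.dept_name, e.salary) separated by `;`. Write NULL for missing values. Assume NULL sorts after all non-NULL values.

RIGHT JOIN keeps every row from `departments`; unmatched rows get NULL for `employees`'s columns.
Matching on e.dept_id = d.dept_id. A NULL in a compared column never satisfies the condition.
- e[0] dept_id=2 → no match.
- e[1] dept_id=NULL → no match.
- e[2] dept_id=7 → 1 match(es) in d → 1 row(s).
- e[3] dept_id=4 → no match.
- e[4] dept_id=5 → 1 match(es) in d → 1 row(s).
- e[5] dept_id=5 → 1 match(es) in d → 1 row(s).
- e[6] dept_id=6 → no match.
- 5 d row(s) had no e match → kept, e columns NULL.
After projecting and ordering:
d.dept_name | e.salary
Design | 55
HR | NULL
Legal | 65
Legal | 90
Sales | NULL
NULL | NULL
NULL | NULL
NULL | NULL

(Design, 55); (HR, NULL); (Legal, 65); (Legal, 90); (Sales, NULL); (NULL, NULL); (NULL, NULL); (NULL, NULL)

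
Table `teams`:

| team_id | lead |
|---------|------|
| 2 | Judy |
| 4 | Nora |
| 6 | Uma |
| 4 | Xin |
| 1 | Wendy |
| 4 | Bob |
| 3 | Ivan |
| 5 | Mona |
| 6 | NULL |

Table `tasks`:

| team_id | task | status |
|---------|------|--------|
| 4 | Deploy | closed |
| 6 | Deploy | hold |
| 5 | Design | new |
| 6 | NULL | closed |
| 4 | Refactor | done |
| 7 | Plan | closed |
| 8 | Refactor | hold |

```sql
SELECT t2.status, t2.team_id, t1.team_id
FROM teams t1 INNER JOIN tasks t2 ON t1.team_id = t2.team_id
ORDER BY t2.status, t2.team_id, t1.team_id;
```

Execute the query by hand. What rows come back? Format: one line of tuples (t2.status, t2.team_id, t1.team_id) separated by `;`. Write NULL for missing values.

(closed, 4, 4); (closed, 4, 4); (closed, 4, 4); (closed, 6, 6); (closed, 6, 6); (done, 4, 4); (done, 4, 4); (done, 4, 4); (hold, 6, 6); (hold, 6, 6); (new, 5, 5)

INNER JOIN keeps only pairs where the ON condition holds.
Matching on t1.team_id = t2.team_id.
- t1[0] team_id=2 → no match; dropped.
- t1[1] team_id=4 → 2 match(es) in t2 → 2 row(s).
- t1[2] team_id=6 → 2 match(es) in t2 → 2 row(s).
- t1[3] team_id=4 → 2 match(es) in t2 → 2 row(s).
- t1[4] team_id=1 → no match; dropped.
- t1[5] team_id=4 → 2 match(es) in t2 → 2 row(s).
- t1[6] team_id=3 → no match; dropped.
- t1[7] team_id=5 → 1 match(es) in t2 → 1 row(s).
- t1[8] team_id=6 → 2 match(es) in t2 → 2 row(s).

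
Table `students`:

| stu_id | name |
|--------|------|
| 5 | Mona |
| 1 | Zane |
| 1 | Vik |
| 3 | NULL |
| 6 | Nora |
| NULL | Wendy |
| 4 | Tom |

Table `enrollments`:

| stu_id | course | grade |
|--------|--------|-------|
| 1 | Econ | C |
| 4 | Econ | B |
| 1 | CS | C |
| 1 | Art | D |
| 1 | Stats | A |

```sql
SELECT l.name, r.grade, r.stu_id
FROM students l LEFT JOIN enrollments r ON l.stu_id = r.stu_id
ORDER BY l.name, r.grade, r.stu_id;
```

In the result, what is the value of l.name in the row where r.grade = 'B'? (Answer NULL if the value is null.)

LEFT JOIN keeps every row from `students`; unmatched rows get NULL for `enrollments`'s columns.
Matching on l.stu_id = r.stu_id. A NULL in a compared column never satisfies the condition.
Matched pairs: 9; unmatched l rows kept: 4.

Tom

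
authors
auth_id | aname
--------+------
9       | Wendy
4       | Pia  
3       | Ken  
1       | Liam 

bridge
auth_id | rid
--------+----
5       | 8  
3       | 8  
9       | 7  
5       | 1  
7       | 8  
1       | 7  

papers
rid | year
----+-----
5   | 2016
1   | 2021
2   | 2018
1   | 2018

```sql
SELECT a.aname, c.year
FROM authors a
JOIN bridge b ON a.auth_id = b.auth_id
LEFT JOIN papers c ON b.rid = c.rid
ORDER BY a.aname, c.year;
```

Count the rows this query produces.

Evaluate left to right. First `authors a INNER JOIN bridge b` on auth_id: 3 row(s).
Then LEFT JOIN `papers c` on rid: each of those 3 rows is kept; rows whose b.rid has no match in c get NULL for c's columns.
Result: 3 row(s).

3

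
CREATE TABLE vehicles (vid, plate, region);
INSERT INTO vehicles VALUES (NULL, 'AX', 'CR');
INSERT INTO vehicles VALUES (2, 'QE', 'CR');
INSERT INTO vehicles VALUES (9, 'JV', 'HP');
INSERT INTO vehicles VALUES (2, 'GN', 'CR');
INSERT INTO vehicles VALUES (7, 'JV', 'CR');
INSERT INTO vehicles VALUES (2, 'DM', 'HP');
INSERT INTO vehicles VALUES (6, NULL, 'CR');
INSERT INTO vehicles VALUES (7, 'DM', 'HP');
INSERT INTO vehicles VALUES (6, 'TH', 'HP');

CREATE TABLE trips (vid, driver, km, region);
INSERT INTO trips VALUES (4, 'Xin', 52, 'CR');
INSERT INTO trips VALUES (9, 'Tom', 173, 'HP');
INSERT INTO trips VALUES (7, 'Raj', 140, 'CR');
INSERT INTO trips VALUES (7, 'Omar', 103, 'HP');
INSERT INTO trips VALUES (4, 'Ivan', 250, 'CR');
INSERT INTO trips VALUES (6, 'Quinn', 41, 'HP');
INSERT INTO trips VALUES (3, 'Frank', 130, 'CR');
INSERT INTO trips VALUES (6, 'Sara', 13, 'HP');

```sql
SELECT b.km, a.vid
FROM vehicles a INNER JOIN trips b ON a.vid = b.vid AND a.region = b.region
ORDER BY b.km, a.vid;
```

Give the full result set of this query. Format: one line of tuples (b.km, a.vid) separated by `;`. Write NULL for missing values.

INNER JOIN keeps only pairs where the ON condition holds.
Matching on a.vid = b.vid AND a.region = b.region. A NULL in a compared column never satisfies the condition.
- vid=NULL, region=CR: no matching b row, dropped.
- vid=2, region=CR: no matching b row, dropped.
- vid=9, region=HP: 1 matching b row(s), so 1 row(s) emitted.
- vid=2, region=CR: no matching b row, dropped.
- vid=7, region=CR: 1 matching b row(s), so 1 row(s) emitted.
- vid=2, region=HP: no matching b row, dropped.
- vid=6, region=CR: no matching b row, dropped.
- vid=7, region=HP: 1 matching b row(s), so 1 row(s) emitted.
- vid=6, region=HP: 2 matching b row(s), so 2 row(s) emitted.
After projecting and ordering:
b.km | a.vid
13 | 6
41 | 6
103 | 7
140 | 7
173 | 9

(13, 6); (41, 6); (103, 7); (140, 7); (173, 9)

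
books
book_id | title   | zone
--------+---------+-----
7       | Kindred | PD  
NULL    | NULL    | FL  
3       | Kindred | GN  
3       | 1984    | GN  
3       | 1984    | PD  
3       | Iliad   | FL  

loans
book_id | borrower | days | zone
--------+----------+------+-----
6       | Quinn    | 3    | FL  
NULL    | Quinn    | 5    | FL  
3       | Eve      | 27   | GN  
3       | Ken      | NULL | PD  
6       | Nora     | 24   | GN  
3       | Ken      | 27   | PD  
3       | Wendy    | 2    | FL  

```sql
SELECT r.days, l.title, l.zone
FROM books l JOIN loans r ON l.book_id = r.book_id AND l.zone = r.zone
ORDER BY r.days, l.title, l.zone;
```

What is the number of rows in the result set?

5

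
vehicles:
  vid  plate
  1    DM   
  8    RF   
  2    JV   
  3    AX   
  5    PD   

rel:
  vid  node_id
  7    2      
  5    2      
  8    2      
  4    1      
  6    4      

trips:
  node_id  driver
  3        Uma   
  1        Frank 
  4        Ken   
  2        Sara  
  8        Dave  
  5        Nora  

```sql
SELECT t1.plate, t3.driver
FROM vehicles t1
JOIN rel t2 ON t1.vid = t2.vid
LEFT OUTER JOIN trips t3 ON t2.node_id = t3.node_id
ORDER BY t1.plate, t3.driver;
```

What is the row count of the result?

2

Step 1 — t1 INNER JOIN t2 on vid → 2 row(s).
Then LEFT JOIN `trips t3` on node_id: each of those 2 rows is kept; rows whose t2.node_id has no match in t3 get NULL for t3's columns.
Result: 2 row(s).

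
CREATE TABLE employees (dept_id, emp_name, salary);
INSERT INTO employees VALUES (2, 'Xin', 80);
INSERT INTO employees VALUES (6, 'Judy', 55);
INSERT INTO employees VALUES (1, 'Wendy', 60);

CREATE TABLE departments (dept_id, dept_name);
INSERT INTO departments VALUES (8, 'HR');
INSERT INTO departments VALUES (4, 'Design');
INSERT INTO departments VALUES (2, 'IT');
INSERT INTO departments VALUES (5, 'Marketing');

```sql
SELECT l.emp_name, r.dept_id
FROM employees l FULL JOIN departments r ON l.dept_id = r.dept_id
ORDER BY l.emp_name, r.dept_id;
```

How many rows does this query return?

6

FULL OUTER JOIN keeps every row from both sides; unmatched rows get NULL for the other side's columns.
Matching on l.dept_id = r.dept_id.
- l[0] dept_id=2 → 1 match(es) in r → 1 row(s).
- l[1] dept_id=6 → no match; kept with NULLs on the r side.
- l[2] dept_id=1 → no match; kept with NULLs on the r side.
- plus 3 unmatched r row(s), each kept with NULL l columns.
Total: 1 matched + 5 padded = 6 rows.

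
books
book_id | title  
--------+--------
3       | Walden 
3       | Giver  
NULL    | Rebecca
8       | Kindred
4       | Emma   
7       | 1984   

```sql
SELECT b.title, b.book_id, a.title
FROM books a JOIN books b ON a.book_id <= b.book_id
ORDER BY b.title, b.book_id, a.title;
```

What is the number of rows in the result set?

INNER JOIN keeps only pairs where the ON condition holds.
Matching on a.book_id <= b.book_id. A NULL in a compared column never satisfies the condition.
- a row (book_id=3): matches 5 b row(s) → 5 output row(s).
- a row (book_id=3): matches 5 b row(s) → 5 output row(s).
- a row (book_id=NULL): no match → dropped.
- a row (book_id=8): matches 1 b row(s) → 1 output row(s).
- a row (book_id=4): matches 3 b row(s) → 3 output row(s).
- a row (book_id=7): matches 2 b row(s) → 2 output row(s).
Total: 16 rows.

16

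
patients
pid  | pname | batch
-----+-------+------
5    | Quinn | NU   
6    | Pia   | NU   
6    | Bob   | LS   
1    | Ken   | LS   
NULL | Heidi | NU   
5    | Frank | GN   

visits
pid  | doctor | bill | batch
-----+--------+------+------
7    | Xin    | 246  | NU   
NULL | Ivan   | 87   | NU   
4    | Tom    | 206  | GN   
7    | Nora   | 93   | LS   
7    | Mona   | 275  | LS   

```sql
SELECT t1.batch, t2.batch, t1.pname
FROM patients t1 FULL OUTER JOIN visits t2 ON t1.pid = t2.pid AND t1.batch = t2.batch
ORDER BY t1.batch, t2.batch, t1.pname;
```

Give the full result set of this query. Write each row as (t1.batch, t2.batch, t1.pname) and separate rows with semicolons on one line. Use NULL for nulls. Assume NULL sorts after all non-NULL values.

(GN, NULL, Frank); (LS, NULL, Bob); (LS, NULL, Ken); (NU, NULL, Heidi); (NU, NULL, Pia); (NU, NULL, Quinn); (NULL, GN, NULL); (NULL, LS, NULL); (NULL, LS, NULL); (NULL, NU, NULL); (NULL, NU, NULL)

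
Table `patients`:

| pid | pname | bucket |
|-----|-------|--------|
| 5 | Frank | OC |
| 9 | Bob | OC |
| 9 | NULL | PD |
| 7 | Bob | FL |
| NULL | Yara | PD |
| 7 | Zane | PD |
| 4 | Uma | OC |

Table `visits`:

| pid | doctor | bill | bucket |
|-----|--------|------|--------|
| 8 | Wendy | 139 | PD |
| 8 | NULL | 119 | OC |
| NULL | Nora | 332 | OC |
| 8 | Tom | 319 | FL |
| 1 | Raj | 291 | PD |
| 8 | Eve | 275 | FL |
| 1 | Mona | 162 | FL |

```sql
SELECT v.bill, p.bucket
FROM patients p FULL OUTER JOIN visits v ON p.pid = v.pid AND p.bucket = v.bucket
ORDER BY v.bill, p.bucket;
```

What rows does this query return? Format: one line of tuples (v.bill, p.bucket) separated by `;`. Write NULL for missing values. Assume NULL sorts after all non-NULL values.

(119, NULL); (139, NULL); (162, NULL); (275, NULL); (291, NULL); (319, NULL); (332, NULL); (NULL, FL); (NULL, OC); (NULL, OC); (NULL, OC); (NULL, PD); (NULL, PD); (NULL, PD)

FULL OUTER JOIN keeps every row from both sides; unmatched rows get NULL for the other side's columns.
Matching on p.pid = v.pid AND p.bucket = v.bucket. A NULL in a compared column never satisfies the condition.
Matched pairs: 0; unmatched p rows kept: 7; unmatched v rows kept: 7.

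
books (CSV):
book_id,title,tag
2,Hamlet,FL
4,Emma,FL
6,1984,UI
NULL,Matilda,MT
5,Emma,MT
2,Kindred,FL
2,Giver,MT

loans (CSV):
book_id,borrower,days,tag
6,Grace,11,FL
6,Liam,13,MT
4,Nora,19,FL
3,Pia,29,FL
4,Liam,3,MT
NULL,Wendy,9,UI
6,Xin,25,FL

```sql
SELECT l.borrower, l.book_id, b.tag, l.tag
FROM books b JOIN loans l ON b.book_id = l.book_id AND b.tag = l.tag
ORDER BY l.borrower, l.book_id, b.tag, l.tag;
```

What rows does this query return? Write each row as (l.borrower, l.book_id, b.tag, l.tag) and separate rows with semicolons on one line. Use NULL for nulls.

(Nora, 4, FL, FL)

INNER JOIN keeps only pairs where the ON condition holds.
Matching on b.book_id = l.book_id AND b.tag = l.tag. A NULL in a compared column never satisfies the condition.
- b row (book_id=2, tag=FL): no match → dropped.
- b row (book_id=4, tag=FL): matches 1 l row(s) → 1 output row(s).
- b row (book_id=6, tag=UI): no match → dropped.
- b row (book_id=NULL, tag=MT): no match → dropped.
- b row (book_id=5, tag=MT): no match → dropped.
- b row (book_id=2, tag=FL): no match → dropped.
- b row (book_id=2, tag=MT): no match → dropped.
After projecting and ordering:
l.borrower | l.book_id | b.tag | l.tag
Nora | 4 | FL | FL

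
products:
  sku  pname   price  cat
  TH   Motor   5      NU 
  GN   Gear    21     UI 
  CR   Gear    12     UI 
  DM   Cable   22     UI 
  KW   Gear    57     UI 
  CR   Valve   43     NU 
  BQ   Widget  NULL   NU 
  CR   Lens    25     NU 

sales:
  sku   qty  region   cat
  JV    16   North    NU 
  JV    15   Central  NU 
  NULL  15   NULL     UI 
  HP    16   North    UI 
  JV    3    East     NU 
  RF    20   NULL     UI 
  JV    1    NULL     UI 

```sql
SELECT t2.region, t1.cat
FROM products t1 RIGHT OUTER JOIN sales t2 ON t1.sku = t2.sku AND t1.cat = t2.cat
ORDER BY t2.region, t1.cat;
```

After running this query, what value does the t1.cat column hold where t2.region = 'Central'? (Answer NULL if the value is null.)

NULL

RIGHT JOIN keeps every row from `sales`; unmatched rows get NULL for `products`'s columns.
Matching on t1.sku = t2.sku AND t1.cat = t2.cat. A NULL in a compared column never satisfies the condition.
- t1 (sku=TH, cat=NU) has no partner in t2.
- t1 (sku=GN, cat=UI) has no partner in t2.
- t1 (sku=CR, cat=UI) has no partner in t2.
- t1 (sku=DM, cat=UI) has no partner in t2.
- t1 (sku=KW, cat=UI) has no partner in t2.
- t1 (sku=CR, cat=NU) has no partner in t2.
- t1 (sku=BQ, cat=NU) has no partner in t2.
- t1 (sku=CR, cat=NU) has no partner in t2.
- plus 7 unmatched t2 row(s), each kept with NULL t1 columns.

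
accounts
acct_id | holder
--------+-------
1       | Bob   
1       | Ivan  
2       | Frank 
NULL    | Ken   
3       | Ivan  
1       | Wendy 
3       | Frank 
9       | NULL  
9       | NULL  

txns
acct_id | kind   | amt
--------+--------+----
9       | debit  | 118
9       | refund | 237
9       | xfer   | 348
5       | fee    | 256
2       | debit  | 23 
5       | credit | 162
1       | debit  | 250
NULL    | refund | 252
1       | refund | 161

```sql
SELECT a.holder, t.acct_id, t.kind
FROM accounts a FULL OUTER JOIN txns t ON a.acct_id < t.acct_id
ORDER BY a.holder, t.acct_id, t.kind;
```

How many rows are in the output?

39

FULL OUTER JOIN keeps every row from both sides; unmatched rows get NULL for the other side's columns.
Matching on a.acct_id < t.acct_id. A NULL in a compared column never satisfies the condition.
- acct_id=1: 6 matching t row(s), so 6 row(s) emitted.
- acct_id=1: 6 matching t row(s), so 6 row(s) emitted.
- acct_id=2: 5 matching t row(s), so 5 row(s) emitted.
- acct_id=NULL: no t row matches, row kept with t columns NULL.
- acct_id=3: 5 matching t row(s), so 5 row(s) emitted.
- acct_id=1: 6 matching t row(s), so 6 row(s) emitted.
- acct_id=3: 5 matching t row(s), so 5 row(s) emitted.
- acct_id=9: no t row matches, row kept with t columns NULL.
- acct_id=9: no t row matches, row kept with t columns NULL.
- 3 row(s) from t found no a partner → padded with NULL.
Total: 33 matched + 6 padded = 39 rows.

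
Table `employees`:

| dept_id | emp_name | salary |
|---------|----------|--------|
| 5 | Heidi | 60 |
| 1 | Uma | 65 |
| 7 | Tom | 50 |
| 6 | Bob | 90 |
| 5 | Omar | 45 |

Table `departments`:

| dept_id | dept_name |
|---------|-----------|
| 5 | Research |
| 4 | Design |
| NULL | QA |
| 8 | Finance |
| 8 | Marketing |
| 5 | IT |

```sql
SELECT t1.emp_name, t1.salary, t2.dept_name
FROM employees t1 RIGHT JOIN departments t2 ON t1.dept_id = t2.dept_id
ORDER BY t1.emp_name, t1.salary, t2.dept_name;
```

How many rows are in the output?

RIGHT JOIN keeps every row from `departments`; unmatched rows get NULL for `employees`'s columns.
Matching on t1.dept_id = t2.dept_id. A NULL in a compared column never satisfies the condition.
Matched pairs: 4; unmatched t2 rows kept: 4.
Total: 4 matched + 4 padded = 8 rows.

8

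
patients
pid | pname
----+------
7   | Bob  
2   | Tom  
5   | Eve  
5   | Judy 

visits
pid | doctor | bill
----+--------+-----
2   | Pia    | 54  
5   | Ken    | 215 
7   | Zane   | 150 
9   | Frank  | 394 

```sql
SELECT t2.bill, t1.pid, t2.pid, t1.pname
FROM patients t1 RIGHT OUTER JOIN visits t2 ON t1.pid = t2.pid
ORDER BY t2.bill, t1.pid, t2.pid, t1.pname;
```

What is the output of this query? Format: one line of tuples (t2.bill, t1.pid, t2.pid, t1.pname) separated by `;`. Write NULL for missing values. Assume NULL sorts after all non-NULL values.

(54, 2, 2, Tom); (150, 7, 7, Bob); (215, 5, 5, Eve); (215, 5, 5, Judy); (394, NULL, 9, NULL)

RIGHT JOIN keeps every row from `visits`; unmatched rows get NULL for `patients`'s columns.
Matching on t1.pid = t2.pid.
Matched pairs: 4; unmatched t2 rows kept: 1.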